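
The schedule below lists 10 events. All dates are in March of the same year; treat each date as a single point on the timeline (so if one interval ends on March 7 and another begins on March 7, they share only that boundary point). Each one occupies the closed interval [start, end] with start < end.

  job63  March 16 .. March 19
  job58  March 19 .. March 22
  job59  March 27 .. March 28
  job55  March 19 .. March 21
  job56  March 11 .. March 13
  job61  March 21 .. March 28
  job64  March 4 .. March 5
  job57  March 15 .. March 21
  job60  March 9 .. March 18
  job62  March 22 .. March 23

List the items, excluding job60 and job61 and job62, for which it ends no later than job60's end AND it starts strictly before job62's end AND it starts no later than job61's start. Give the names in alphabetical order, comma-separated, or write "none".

Conditions: its end is no later than job60's end (X.end <= March 18) AND its start is strictly before job62's end (X.start < March 23) AND its start is no later than job61's start (X.start <= March 21).
job55: end March 21 <= March 18? ✗; start March 19 < March 23? ✓; start March 19 <= March 21? ✓ → no.
job56: end March 13 <= March 18? ✓; start March 11 < March 23? ✓; start March 11 <= March 21? ✓ → yes.
job57: end March 21 <= March 18? ✗; start March 15 < March 23? ✓; start March 15 <= March 21? ✓ → no.
job58: end March 22 <= March 18? ✗; start March 19 < March 23? ✓; start March 19 <= March 21? ✓ → no.
job59: end March 28 <= March 18? ✗; start March 27 < March 23? ✗; start March 27 <= March 21? ✗ → no.
job63: end March 19 <= March 18? ✗; start March 16 < March 23? ✓; start March 16 <= March 21? ✓ → no.
job64: end March 5 <= March 18? ✓; start March 4 < March 23? ✓; start March 4 <= March 21? ✓ → yes.
Result: job56, job64.

job56, job64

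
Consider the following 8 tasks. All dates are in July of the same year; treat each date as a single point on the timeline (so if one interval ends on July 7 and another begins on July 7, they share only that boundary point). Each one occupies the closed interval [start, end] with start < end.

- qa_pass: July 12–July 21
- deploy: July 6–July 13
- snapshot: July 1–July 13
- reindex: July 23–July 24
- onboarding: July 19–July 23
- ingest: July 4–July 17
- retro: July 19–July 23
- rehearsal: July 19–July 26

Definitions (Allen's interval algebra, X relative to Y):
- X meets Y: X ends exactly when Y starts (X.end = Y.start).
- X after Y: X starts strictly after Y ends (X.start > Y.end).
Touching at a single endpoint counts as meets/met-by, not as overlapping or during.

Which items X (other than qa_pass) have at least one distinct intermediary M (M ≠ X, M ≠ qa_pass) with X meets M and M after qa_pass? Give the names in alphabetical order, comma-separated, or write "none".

onboarding, retro

Target qa_pass = [July 12, July 21].
Intermediaries M with M after qa_pass: reindex.
Via reindex — items with X meets reindex: onboarding, retro.
Union: onboarding, retro.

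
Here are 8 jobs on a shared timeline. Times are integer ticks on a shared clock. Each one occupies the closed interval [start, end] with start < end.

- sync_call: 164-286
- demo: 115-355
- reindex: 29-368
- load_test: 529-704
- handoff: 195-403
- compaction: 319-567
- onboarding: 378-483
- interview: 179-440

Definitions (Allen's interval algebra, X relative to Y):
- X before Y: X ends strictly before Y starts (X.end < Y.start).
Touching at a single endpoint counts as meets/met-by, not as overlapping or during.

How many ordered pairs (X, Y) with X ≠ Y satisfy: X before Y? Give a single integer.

Checking all 56 ordered pairs for relation 'before'; matching pairs in alphabetical order:
(demo, load_test): demo before load_test ✓
(demo, onboarding): demo before onboarding ✓
(handoff, load_test): handoff before load_test ✓
(interview, load_test): interview before load_test ✓
(onboarding, load_test): onboarding before load_test ✓
(reindex, load_test): reindex before load_test ✓
(reindex, onboarding): reindex before onboarding ✓
(sync_call, compaction): sync_call before compaction ✓
(sync_call, load_test): sync_call before load_test ✓
(sync_call, onboarding): sync_call before onboarding ✓
Count: 10.

10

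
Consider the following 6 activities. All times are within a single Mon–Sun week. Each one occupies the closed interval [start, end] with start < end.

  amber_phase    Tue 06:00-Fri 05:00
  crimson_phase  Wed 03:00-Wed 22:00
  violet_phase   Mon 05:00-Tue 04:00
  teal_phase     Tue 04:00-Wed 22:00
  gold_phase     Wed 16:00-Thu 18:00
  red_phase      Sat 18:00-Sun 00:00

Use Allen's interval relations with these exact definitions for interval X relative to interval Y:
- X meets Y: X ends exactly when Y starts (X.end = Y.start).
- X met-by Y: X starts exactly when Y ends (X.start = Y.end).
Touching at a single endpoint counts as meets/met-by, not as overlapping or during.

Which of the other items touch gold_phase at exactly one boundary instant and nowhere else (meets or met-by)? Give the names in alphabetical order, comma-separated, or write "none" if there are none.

Target gold_phase = [Wed 16:00, Thu 18:00].
amber_phase [Tue 06:00, Fri 05:00] → contains → no.
crimson_phase [Wed 03:00, Wed 22:00] → overlaps → no.
red_phase [Sat 18:00, Sun 00:00] → after → no.
teal_phase [Tue 04:00, Wed 22:00] → overlaps → no.
violet_phase [Mon 05:00, Tue 04:00] → before → no.
Result: none.

none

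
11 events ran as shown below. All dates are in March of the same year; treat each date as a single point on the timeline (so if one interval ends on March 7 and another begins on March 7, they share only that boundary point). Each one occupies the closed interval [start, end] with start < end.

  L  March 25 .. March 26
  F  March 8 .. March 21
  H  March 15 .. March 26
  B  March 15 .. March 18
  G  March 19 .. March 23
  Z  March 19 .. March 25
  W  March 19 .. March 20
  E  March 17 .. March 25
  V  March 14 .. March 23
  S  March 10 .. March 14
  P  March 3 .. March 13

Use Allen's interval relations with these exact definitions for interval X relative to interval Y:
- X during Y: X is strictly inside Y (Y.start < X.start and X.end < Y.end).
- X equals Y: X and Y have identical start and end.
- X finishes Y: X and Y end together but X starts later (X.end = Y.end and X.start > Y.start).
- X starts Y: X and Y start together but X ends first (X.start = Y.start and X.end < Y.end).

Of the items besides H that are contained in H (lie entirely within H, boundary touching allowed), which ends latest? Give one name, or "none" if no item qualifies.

Target H = [March 15, March 26].
B [March 15, March 18] → starts → candidate.
E [March 17, March 25] → during → candidate.
F [March 8, March 21] → overlaps → excluded.
G [March 19, March 23] → during → candidate.
L [March 25, March 26] → finishes → candidate.
P [March 3, March 13] → before → excluded.
S [March 10, March 14] → before → excluded.
V [March 14, March 23] → overlaps → excluded.
W [March 19, March 20] → during → candidate.
Z [March 19, March 25] → during → candidate.
Among candidates, latest end is March 26 → L.

L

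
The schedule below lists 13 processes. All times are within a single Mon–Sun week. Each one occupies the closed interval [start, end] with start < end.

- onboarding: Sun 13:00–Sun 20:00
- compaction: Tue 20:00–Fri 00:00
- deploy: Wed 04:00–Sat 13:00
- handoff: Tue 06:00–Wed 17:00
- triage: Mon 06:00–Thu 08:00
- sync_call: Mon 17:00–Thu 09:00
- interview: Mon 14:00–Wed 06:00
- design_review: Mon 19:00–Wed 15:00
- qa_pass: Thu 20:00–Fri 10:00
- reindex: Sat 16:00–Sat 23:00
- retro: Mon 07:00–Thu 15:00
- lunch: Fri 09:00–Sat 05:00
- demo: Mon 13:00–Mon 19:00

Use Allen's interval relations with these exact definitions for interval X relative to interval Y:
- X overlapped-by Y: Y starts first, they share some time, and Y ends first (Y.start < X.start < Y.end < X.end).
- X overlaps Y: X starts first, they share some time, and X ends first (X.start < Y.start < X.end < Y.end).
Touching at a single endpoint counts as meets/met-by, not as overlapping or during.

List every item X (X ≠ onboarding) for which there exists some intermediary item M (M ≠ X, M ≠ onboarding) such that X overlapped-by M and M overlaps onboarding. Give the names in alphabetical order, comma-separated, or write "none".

none

Target onboarding = [Sun 13:00, Sun 20:00].
Intermediaries M with M overlaps onboarding: none.
Union: none.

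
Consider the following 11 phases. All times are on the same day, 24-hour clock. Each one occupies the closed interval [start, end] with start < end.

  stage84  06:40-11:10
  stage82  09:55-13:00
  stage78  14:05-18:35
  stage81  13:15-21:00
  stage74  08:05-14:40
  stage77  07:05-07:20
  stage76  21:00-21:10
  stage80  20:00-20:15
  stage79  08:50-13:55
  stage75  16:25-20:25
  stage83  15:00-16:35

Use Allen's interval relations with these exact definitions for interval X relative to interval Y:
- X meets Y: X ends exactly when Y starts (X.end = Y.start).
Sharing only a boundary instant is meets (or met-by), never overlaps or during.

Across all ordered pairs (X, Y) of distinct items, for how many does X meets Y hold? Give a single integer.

Checking all 110 ordered pairs for relation 'meets'; matching pairs in alphabetical order:
(stage81, stage76): stage81 meets stage76 ✓
Count: 1.

1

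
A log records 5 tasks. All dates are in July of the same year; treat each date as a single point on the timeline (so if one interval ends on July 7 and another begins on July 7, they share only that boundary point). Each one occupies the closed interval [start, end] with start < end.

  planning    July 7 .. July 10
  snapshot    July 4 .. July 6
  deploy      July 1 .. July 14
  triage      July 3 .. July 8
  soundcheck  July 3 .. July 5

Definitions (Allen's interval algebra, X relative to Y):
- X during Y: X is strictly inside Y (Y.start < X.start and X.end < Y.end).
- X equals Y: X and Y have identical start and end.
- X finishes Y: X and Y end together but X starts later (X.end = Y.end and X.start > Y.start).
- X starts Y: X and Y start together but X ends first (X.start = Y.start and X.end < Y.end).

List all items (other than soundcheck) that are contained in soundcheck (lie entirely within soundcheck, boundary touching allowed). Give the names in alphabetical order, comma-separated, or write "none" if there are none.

Target soundcheck = [July 3, July 5].
deploy [July 1, July 14] → contains → no.
planning [July 7, July 10] → after → no.
snapshot [July 4, July 6] → overlapped-by → no.
triage [July 3, July 8] → started-by → no.
Result: none.

none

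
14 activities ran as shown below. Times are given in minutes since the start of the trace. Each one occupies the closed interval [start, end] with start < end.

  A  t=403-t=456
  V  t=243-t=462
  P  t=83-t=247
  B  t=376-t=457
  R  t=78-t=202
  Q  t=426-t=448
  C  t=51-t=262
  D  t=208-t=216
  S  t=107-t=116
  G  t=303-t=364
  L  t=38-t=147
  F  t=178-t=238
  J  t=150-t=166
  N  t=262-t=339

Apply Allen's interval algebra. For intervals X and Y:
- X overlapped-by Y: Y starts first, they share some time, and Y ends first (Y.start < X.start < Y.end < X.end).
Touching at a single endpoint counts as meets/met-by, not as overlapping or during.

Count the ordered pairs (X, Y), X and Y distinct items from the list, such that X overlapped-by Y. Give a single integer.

Checking all 182 ordered pairs for relation 'overlapped-by'; matching pairs in alphabetical order:
(C, L): C overlapped-by L ✓
(F, R): F overlapped-by R ✓
(G, N): G overlapped-by N ✓
(P, L): P overlapped-by L ✓
(P, R): P overlapped-by R ✓
(R, L): R overlapped-by L ✓
(V, C): V overlapped-by C ✓
(V, P): V overlapped-by P ✓
Count: 8.

8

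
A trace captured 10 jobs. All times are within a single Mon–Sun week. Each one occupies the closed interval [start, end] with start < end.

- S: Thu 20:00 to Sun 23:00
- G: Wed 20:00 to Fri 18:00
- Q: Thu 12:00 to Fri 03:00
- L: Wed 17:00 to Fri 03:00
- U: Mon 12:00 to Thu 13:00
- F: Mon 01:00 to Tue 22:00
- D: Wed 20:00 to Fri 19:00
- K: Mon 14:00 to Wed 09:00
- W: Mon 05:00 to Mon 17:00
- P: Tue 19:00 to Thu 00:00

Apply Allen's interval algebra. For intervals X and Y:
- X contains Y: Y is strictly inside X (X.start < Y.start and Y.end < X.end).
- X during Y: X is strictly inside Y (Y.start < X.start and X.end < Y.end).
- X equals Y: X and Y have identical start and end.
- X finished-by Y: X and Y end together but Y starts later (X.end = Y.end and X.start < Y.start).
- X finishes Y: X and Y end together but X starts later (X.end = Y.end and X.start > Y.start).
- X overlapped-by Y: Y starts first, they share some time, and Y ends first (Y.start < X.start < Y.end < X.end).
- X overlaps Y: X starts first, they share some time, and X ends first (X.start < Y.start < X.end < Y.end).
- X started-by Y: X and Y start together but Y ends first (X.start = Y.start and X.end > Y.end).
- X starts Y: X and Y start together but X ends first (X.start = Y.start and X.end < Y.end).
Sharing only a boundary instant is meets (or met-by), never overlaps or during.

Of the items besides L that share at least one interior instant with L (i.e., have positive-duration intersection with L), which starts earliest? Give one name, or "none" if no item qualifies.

Target L = [Wed 17:00, Fri 03:00].
D [Wed 20:00, Fri 19:00] → overlapped-by → candidate.
F [Mon 01:00, Tue 22:00] → before → excluded.
G [Wed 20:00, Fri 18:00] → overlapped-by → candidate.
K [Mon 14:00, Wed 09:00] → before → excluded.
P [Tue 19:00, Thu 00:00] → overlaps → candidate.
Q [Thu 12:00, Fri 03:00] → finishes → candidate.
S [Thu 20:00, Sun 23:00] → overlapped-by → candidate.
U [Mon 12:00, Thu 13:00] → overlaps → candidate.
W [Mon 05:00, Mon 17:00] → before → excluded.
Among candidates, earliest start is Mon 12:00 → U.

U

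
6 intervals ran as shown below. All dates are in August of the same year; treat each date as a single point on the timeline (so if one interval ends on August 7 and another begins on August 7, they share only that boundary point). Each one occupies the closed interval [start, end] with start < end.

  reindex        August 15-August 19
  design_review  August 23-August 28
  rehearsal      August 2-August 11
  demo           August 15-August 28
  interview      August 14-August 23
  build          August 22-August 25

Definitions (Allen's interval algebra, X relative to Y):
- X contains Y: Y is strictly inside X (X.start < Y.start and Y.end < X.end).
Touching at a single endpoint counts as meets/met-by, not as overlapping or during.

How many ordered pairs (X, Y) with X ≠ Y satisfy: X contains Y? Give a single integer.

2

Checking all 30 ordered pairs for relation 'contains'; matching pairs in alphabetical order:
(demo, build): demo contains build ✓
(interview, reindex): interview contains reindex ✓
Count: 2.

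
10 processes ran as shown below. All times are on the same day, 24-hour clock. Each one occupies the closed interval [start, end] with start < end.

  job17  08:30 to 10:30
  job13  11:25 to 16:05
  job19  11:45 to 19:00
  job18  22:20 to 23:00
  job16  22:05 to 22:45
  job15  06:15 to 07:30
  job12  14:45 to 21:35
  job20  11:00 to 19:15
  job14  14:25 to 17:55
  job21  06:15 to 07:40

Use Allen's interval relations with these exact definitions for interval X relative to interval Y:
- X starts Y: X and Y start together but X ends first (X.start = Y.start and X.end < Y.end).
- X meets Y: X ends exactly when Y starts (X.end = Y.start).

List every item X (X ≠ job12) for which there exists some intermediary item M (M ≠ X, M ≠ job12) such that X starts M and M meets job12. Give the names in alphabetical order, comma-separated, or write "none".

none

Target job12 = [14:45, 21:35].
Intermediaries M with M meets job12: none.
Union: none.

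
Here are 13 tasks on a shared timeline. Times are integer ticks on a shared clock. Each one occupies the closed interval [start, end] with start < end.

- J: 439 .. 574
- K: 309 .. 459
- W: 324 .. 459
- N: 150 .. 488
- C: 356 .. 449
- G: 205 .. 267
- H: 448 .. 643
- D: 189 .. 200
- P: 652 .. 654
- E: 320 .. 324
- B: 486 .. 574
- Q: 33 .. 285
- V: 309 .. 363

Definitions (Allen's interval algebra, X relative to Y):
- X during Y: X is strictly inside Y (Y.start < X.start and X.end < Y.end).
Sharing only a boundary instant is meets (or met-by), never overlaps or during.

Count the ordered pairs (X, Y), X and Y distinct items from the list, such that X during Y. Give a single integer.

Checking all 156 ordered pairs for relation 'during'; matching pairs in alphabetical order:
(B, H): B during H ✓
(C, K): C during K ✓
(C, N): C during N ✓
(C, W): C during W ✓
(D, N): D during N ✓
(D, Q): D during Q ✓
(E, K): E during K ✓
(E, N): E during N ✓
(E, V): E during V ✓
(G, N): G during N ✓
(G, Q): G during Q ✓
(K, N): K during N ✓
(V, N): V during N ✓
(W, N): W during N ✓
Count: 14.

14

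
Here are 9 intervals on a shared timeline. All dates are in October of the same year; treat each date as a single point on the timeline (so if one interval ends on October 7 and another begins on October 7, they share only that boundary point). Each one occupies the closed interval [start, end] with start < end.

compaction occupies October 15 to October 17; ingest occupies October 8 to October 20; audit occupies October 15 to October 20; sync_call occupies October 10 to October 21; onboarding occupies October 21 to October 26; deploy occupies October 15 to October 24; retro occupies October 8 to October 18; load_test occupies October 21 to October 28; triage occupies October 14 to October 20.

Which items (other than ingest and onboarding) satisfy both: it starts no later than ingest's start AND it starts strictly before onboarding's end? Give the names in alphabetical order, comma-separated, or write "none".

retro

Conditions: its start is no later than ingest's start (X.start <= October 8) AND its start is strictly before onboarding's end (X.start < October 26).
audit: start October 15 <= October 8? ✗; start October 15 < October 26? ✓ → no.
compaction: start October 15 <= October 8? ✗; start October 15 < October 26? ✓ → no.
deploy: start October 15 <= October 8? ✗; start October 15 < October 26? ✓ → no.
load_test: start October 21 <= October 8? ✗; start October 21 < October 26? ✓ → no.
retro: start October 8 <= October 8? ✓; start October 8 < October 26? ✓ → yes.
sync_call: start October 10 <= October 8? ✗; start October 10 < October 26? ✓ → no.
triage: start October 14 <= October 8? ✗; start October 14 < October 26? ✓ → no.
Result: retro.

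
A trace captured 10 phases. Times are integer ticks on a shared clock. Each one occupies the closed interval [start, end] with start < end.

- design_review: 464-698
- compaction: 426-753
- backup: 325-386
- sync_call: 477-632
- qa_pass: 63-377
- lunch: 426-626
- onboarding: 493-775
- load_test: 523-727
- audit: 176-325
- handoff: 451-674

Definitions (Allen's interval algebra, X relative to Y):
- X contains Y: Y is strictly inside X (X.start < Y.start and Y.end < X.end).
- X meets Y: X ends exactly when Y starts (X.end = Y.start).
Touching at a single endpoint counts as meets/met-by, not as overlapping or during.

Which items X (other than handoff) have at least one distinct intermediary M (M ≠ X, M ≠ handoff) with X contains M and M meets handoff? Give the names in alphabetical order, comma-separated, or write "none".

Target handoff = [451, 674].
Intermediaries M with M meets handoff: none.
Union: none.

none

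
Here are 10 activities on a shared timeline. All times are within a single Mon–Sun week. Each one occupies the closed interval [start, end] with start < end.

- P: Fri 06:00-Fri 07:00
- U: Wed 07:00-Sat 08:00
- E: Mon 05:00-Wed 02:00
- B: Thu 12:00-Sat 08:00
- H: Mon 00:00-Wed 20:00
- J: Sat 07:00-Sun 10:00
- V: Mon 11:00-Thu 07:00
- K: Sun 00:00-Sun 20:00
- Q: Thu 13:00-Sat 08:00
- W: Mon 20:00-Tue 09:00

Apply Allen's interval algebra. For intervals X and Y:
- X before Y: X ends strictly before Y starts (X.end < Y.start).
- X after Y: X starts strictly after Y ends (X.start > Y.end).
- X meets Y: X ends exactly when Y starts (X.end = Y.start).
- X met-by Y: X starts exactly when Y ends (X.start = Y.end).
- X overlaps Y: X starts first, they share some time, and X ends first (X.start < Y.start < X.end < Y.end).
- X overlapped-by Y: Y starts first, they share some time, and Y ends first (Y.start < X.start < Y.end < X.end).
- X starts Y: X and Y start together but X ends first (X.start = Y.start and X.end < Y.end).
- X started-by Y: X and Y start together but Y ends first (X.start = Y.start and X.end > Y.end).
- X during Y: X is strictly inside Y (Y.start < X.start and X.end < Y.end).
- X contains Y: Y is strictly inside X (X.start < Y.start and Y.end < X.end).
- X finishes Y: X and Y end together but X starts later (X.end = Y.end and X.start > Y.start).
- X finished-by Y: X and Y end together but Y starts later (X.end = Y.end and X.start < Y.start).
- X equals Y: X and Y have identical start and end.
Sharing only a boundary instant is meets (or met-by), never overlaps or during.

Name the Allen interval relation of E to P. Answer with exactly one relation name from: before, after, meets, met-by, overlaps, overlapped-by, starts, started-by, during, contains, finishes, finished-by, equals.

E = [Mon 05:00, Wed 02:00]; P = [Fri 06:00, Fri 07:00].
Compare endpoints: E.start < P.start, E.start < P.end, E.end < P.start, E.end < P.end.
That pattern is 'before'.

before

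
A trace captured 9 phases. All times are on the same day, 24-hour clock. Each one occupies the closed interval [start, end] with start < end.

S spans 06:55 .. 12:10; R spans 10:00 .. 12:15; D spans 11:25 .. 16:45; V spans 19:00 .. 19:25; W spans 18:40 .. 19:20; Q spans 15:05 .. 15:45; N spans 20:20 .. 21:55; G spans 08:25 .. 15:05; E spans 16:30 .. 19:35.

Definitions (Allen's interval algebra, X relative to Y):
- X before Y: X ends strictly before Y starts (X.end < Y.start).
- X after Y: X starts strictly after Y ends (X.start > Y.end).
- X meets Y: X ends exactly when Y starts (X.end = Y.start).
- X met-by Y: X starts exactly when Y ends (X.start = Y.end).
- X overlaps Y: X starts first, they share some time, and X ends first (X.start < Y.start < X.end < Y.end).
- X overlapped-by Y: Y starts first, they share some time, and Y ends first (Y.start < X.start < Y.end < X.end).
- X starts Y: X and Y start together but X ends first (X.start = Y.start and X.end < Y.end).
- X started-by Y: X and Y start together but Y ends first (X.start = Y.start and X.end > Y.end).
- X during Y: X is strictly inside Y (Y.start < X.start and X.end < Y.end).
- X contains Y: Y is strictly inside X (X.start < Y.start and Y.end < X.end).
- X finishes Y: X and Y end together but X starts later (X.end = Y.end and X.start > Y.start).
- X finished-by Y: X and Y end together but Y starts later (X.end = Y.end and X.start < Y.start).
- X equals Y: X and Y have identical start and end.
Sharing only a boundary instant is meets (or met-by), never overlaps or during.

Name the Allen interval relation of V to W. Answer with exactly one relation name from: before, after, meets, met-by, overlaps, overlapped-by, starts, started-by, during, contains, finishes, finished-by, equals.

overlapped-by

V = [19:00, 19:25]; W = [18:40, 19:20].
Compare endpoints: V.start > W.start, V.start < W.end, V.end > W.start, V.end > W.end.
That pattern is 'overlapped-by'.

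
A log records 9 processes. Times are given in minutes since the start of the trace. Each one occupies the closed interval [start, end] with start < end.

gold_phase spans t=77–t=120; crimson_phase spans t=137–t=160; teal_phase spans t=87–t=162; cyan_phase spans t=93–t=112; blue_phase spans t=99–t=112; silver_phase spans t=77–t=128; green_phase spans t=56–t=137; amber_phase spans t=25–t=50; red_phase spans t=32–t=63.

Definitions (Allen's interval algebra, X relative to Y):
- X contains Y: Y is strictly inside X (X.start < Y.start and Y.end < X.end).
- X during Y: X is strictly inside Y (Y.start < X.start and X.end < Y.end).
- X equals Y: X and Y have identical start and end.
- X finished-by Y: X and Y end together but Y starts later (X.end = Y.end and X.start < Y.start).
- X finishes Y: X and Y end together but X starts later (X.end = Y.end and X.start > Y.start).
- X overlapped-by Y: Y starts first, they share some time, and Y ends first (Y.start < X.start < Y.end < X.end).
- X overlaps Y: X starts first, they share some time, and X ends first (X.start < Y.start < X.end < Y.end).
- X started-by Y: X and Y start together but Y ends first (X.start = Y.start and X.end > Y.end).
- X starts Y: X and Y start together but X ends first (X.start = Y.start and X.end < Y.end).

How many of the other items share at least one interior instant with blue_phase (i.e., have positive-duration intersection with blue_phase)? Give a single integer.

Target blue_phase = [t=99, t=112].
amber_phase [t=25, t=50] → before → no.
crimson_phase [t=137, t=160] → after → no.
cyan_phase [t=93, t=112] → finished-by → counts.
gold_phase [t=77, t=120] → contains → counts.
green_phase [t=56, t=137] → contains → counts.
red_phase [t=32, t=63] → before → no.
silver_phase [t=77, t=128] → contains → counts.
teal_phase [t=87, t=162] → contains → counts.
Total: 5.

5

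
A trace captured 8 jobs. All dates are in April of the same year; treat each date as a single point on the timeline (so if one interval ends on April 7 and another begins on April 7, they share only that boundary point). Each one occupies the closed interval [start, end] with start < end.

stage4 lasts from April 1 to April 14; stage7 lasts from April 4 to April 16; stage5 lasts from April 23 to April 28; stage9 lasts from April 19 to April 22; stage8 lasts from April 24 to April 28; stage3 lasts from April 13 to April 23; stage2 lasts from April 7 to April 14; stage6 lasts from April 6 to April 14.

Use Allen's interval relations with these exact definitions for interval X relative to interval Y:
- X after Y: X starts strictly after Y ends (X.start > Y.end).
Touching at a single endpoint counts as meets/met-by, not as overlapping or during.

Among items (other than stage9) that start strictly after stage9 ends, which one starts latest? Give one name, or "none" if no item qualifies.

stage8

Target stage9 = [April 19, April 22].
stage2 [April 7, April 14] → before → excluded.
stage3 [April 13, April 23] → contains → excluded.
stage4 [April 1, April 14] → before → excluded.
stage5 [April 23, April 28] → after → candidate.
stage6 [April 6, April 14] → before → excluded.
stage7 [April 4, April 16] → before → excluded.
stage8 [April 24, April 28] → after → candidate.
Among candidates, latest start is April 24 → stage8.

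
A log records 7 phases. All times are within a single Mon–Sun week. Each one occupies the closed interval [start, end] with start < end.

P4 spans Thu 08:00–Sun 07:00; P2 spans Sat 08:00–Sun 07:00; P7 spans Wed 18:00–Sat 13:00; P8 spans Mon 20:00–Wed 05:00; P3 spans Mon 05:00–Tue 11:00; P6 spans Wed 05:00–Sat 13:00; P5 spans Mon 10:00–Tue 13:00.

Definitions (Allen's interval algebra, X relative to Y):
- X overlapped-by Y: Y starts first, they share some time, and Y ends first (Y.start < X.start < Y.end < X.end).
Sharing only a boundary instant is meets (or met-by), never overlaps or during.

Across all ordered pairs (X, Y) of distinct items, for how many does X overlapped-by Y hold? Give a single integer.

7

Checking all 42 ordered pairs for relation 'overlapped-by'; matching pairs in alphabetical order:
(P2, P6): P2 overlapped-by P6 ✓
(P2, P7): P2 overlapped-by P7 ✓
(P4, P6): P4 overlapped-by P6 ✓
(P4, P7): P4 overlapped-by P7 ✓
(P5, P3): P5 overlapped-by P3 ✓
(P8, P3): P8 overlapped-by P3 ✓
(P8, P5): P8 overlapped-by P5 ✓
Count: 7.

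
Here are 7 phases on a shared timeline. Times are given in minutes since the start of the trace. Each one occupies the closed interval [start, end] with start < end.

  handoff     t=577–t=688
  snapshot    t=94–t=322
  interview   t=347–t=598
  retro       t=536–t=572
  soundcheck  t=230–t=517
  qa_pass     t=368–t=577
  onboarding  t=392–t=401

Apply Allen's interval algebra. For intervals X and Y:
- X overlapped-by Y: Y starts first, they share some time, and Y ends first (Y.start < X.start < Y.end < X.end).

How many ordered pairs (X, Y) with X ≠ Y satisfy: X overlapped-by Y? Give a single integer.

4

Checking all 42 ordered pairs for relation 'overlapped-by'; matching pairs in alphabetical order:
(handoff, interview): handoff overlapped-by interview ✓
(interview, soundcheck): interview overlapped-by soundcheck ✓
(qa_pass, soundcheck): qa_pass overlapped-by soundcheck ✓
(soundcheck, snapshot): soundcheck overlapped-by snapshot ✓
Count: 4.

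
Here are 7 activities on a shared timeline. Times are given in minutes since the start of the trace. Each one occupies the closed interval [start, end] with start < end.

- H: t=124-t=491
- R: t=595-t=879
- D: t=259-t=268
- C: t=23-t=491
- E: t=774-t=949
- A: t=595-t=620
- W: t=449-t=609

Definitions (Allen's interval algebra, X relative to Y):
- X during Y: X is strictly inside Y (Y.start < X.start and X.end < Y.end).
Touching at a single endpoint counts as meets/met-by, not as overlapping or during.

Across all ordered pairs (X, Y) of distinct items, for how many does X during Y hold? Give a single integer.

Checking all 42 ordered pairs for relation 'during'; matching pairs in alphabetical order:
(D, C): D during C ✓
(D, H): D during H ✓
Count: 2.

2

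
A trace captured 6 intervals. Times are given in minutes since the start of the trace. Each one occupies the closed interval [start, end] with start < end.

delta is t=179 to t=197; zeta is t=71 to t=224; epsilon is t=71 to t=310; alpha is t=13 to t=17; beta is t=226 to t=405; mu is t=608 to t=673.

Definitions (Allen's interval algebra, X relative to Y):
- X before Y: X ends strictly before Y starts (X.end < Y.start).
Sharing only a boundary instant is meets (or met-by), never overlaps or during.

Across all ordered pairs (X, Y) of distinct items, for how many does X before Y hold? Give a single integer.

Checking all 30 ordered pairs for relation 'before'; matching pairs in alphabetical order:
(alpha, beta): alpha before beta ✓
(alpha, delta): alpha before delta ✓
(alpha, epsilon): alpha before epsilon ✓
(alpha, mu): alpha before mu ✓
(alpha, zeta): alpha before zeta ✓
(beta, mu): beta before mu ✓
(delta, beta): delta before beta ✓
(delta, mu): delta before mu ✓
(epsilon, mu): epsilon before mu ✓
(zeta, beta): zeta before beta ✓
(zeta, mu): zeta before mu ✓
Count: 11.

11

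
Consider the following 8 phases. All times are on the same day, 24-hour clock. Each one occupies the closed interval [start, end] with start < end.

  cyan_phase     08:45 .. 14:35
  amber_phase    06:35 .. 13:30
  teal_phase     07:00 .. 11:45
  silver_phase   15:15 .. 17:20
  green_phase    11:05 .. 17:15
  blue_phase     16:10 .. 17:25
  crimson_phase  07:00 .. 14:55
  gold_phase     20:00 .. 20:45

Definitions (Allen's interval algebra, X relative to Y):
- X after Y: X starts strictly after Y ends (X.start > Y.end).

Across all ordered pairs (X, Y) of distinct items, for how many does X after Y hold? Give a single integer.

Checking all 56 ordered pairs for relation 'after'; matching pairs in alphabetical order:
(blue_phase, amber_phase): blue_phase after amber_phase ✓
(blue_phase, crimson_phase): blue_phase after crimson_phase ✓
(blue_phase, cyan_phase): blue_phase after cyan_phase ✓
(blue_phase, teal_phase): blue_phase after teal_phase ✓
(gold_phase, amber_phase): gold_phase after amber_phase ✓
(gold_phase, blue_phase): gold_phase after blue_phase ✓
(gold_phase, crimson_phase): gold_phase after crimson_phase ✓
(gold_phase, cyan_phase): gold_phase after cyan_phase ✓
(gold_phase, green_phase): gold_phase after green_phase ✓
(gold_phase, silver_phase): gold_phase after silver_phase ✓
(gold_phase, teal_phase): gold_phase after teal_phase ✓
(silver_phase, amber_phase): silver_phase after amber_phase ✓
(silver_phase, crimson_phase): silver_phase after crimson_phase ✓
(silver_phase, cyan_phase): silver_phase after cyan_phase ✓
(silver_phase, teal_phase): silver_phase after teal_phase ✓
Count: 15.

15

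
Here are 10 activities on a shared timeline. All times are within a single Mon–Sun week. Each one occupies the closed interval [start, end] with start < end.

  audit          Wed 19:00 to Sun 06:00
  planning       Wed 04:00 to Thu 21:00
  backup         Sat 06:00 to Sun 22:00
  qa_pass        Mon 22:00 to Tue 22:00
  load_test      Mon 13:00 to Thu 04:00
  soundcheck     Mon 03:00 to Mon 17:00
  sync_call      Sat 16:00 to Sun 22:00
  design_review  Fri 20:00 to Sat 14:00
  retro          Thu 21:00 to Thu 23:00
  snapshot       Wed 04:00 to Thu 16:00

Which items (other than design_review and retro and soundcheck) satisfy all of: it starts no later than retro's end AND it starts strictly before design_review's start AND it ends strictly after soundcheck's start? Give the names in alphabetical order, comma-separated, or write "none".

audit, load_test, planning, qa_pass, snapshot

Conditions: its start is no later than retro's end (X.start <= Thu 23:00) AND its start is strictly before design_review's start (X.start < Fri 20:00) AND its end is strictly after soundcheck's start (X.end > Mon 03:00).
audit: start Wed 19:00 <= Thu 23:00? ✓; start Wed 19:00 < Fri 20:00? ✓; end Sun 06:00 > Mon 03:00? ✓ → yes.
backup: start Sat 06:00 <= Thu 23:00? ✗; start Sat 06:00 < Fri 20:00? ✗; end Sun 22:00 > Mon 03:00? ✓ → no.
load_test: start Mon 13:00 <= Thu 23:00? ✓; start Mon 13:00 < Fri 20:00? ✓; end Thu 04:00 > Mon 03:00? ✓ → yes.
planning: start Wed 04:00 <= Thu 23:00? ✓; start Wed 04:00 < Fri 20:00? ✓; end Thu 21:00 > Mon 03:00? ✓ → yes.
qa_pass: start Mon 22:00 <= Thu 23:00? ✓; start Mon 22:00 < Fri 20:00? ✓; end Tue 22:00 > Mon 03:00? ✓ → yes.
snapshot: start Wed 04:00 <= Thu 23:00? ✓; start Wed 04:00 < Fri 20:00? ✓; end Thu 16:00 > Mon 03:00? ✓ → yes.
sync_call: start Sat 16:00 <= Thu 23:00? ✗; start Sat 16:00 < Fri 20:00? ✗; end Sun 22:00 > Mon 03:00? ✓ → no.
Result: audit, load_test, planning, qa_pass, snapshot.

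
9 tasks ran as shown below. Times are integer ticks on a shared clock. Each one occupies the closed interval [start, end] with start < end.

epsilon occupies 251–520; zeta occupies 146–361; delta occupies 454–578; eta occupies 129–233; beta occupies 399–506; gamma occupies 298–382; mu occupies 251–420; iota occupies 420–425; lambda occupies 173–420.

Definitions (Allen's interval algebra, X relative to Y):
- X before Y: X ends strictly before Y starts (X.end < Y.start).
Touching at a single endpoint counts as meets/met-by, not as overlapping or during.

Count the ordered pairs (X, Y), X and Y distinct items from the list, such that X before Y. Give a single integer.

15

Checking all 72 ordered pairs for relation 'before'; matching pairs in alphabetical order:
(eta, beta): eta before beta ✓
(eta, delta): eta before delta ✓
(eta, epsilon): eta before epsilon ✓
(eta, gamma): eta before gamma ✓
(eta, iota): eta before iota ✓
(eta, mu): eta before mu ✓
(gamma, beta): gamma before beta ✓
(gamma, delta): gamma before delta ✓
(gamma, iota): gamma before iota ✓
(iota, delta): iota before delta ✓
(lambda, delta): lambda before delta ✓
(mu, delta): mu before delta ✓
(zeta, beta): zeta before beta ✓
(zeta, delta): zeta before delta ✓
(zeta, iota): zeta before iota ✓
Count: 15.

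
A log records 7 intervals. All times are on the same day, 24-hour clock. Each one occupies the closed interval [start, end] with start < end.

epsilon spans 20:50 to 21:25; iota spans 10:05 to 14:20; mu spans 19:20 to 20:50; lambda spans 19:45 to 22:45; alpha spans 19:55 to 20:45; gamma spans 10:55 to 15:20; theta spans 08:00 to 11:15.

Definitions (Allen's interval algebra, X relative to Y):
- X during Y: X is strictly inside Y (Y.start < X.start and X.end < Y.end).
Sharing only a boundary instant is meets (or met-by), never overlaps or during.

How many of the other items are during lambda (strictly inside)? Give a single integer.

2

Target lambda = [19:45, 22:45].
alpha [19:55, 20:45] → during → counts.
epsilon [20:50, 21:25] → during → counts.
gamma [10:55, 15:20] → before → no.
iota [10:05, 14:20] → before → no.
mu [19:20, 20:50] → overlaps → no.
theta [08:00, 11:15] → before → no.
Total: 2.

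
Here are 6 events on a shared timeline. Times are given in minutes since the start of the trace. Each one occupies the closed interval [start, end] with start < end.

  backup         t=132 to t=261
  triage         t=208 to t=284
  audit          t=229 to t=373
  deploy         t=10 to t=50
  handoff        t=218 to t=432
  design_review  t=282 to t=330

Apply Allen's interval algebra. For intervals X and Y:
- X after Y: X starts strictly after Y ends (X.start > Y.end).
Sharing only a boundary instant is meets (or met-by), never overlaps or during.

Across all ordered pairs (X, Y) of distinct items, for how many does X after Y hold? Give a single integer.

Checking all 30 ordered pairs for relation 'after'; matching pairs in alphabetical order:
(audit, deploy): audit after deploy ✓
(backup, deploy): backup after deploy ✓
(design_review, backup): design_review after backup ✓
(design_review, deploy): design_review after deploy ✓
(handoff, deploy): handoff after deploy ✓
(triage, deploy): triage after deploy ✓
Count: 6.

6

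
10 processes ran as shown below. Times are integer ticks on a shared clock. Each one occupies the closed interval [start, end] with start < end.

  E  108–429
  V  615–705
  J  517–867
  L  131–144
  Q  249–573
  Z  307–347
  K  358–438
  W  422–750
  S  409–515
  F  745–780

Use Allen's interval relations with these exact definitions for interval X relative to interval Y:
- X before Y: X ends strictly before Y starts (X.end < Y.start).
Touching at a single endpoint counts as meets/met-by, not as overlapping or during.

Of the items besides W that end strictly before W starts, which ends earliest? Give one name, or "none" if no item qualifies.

Target W = [422, 750].
E [108, 429] → overlaps → excluded.
F [745, 780] → overlapped-by → excluded.
J [517, 867] → overlapped-by → excluded.
K [358, 438] → overlaps → excluded.
L [131, 144] → before → candidate.
Q [249, 573] → overlaps → excluded.
S [409, 515] → overlaps → excluded.
V [615, 705] → during → excluded.
Z [307, 347] → before → candidate.
Among candidates, earliest end is 144 → L.

L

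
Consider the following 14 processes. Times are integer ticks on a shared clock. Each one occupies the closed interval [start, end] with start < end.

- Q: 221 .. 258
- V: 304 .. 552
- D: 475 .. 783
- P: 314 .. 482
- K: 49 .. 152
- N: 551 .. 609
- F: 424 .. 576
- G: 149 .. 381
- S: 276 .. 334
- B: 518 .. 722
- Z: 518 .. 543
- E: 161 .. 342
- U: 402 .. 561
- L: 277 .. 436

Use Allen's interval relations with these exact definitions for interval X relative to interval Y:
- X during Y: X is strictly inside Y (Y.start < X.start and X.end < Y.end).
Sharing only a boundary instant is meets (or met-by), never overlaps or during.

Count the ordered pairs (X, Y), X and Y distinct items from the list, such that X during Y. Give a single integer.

13

Checking all 182 ordered pairs for relation 'during'; matching pairs in alphabetical order:
(B, D): B during D ✓
(E, G): E during G ✓
(N, B): N during B ✓
(N, D): N during D ✓
(P, V): P during V ✓
(Q, E): Q during E ✓
(Q, G): Q during G ✓
(S, E): S during E ✓
(S, G): S during G ✓
(Z, D): Z during D ✓
(Z, F): Z during F ✓
(Z, U): Z during U ✓
(Z, V): Z during V ✓
Count: 13.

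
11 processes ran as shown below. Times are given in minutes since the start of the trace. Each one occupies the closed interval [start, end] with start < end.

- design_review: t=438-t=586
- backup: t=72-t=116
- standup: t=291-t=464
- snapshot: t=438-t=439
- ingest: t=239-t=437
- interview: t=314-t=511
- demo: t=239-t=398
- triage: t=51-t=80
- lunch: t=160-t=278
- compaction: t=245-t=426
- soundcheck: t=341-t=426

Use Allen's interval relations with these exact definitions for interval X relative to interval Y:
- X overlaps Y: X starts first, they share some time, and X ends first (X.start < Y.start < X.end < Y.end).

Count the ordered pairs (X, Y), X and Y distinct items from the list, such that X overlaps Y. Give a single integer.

Checking all 110 ordered pairs for relation 'overlaps'; matching pairs in alphabetical order:
(compaction, interview): compaction overlaps interview ✓
(compaction, standup): compaction overlaps standup ✓
(demo, compaction): demo overlaps compaction ✓
(demo, interview): demo overlaps interview ✓
(demo, soundcheck): demo overlaps soundcheck ✓
(demo, standup): demo overlaps standup ✓
(ingest, interview): ingest overlaps interview ✓
(ingest, standup): ingest overlaps standup ✓
(interview, design_review): interview overlaps design_review ✓
(lunch, compaction): lunch overlaps compaction ✓
(lunch, demo): lunch overlaps demo ✓
(lunch, ingest): lunch overlaps ingest ✓
(standup, design_review): standup overlaps design_review ✓
(standup, interview): standup overlaps interview ✓
(triage, backup): triage overlaps backup ✓
Count: 15.

15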